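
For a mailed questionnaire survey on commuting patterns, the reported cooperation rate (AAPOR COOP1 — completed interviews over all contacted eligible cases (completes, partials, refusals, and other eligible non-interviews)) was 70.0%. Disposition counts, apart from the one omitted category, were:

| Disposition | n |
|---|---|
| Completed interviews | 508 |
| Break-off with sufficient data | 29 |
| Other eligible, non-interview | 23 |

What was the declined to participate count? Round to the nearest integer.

166

COOP1 = 508 / D = 0.700
D = 508 / 0.700 = 725.7
Other denominator terms total 560
declined to participate = 725.7 − 560 ≈ 166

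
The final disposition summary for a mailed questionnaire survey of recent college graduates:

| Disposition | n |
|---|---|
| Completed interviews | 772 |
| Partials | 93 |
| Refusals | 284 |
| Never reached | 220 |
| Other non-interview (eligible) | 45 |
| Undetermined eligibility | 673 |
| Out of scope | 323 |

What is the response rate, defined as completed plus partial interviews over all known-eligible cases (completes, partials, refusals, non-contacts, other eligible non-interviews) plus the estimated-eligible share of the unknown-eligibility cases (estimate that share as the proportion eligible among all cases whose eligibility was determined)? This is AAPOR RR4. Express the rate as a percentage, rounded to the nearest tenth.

44.1%

Num: 772 + 93 = 865
Determined eligible: 772 + 93 + 284 + 220 + 45 = 1414
e = 1414 / (1414 + 323) = 1414 / 1737 = 0.8140
Estimated eligible among unknowns: 0.8140 × 673 = 547.82
Base: 1414 + 547.82 = 1961.82
RR4 = 865 / 1961.82 = 0.4409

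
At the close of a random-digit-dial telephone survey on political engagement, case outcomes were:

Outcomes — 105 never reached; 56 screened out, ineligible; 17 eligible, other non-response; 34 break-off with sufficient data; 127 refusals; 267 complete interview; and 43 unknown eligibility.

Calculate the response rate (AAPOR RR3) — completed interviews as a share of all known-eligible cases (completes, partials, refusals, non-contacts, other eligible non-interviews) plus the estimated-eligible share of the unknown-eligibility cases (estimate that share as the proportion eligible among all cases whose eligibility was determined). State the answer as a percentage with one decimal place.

Numerator → 267
Determined eligible → 267 + 34 + 127 + 105 + 17 = 550
e = 550 / (550 + 56) = 550 / 606 = 0.9076
Estimated eligible among unknowns → 0.9076 × 43 = 39.03
Denom → 550 + 39.03 = 589.03
RR3 = 267 / 589.03 = 0.4533

45.3%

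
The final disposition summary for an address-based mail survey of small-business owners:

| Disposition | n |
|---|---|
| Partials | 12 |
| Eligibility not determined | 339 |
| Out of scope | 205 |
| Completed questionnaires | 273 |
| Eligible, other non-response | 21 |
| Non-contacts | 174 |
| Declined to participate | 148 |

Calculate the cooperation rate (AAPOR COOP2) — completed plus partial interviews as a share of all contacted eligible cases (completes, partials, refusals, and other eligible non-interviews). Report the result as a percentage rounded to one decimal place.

Top: 273 + 12 = 285
Base: 273 + 12 + 148 + 21 = 454
COOP2 = 285 / 454 = 0.6278

62.8%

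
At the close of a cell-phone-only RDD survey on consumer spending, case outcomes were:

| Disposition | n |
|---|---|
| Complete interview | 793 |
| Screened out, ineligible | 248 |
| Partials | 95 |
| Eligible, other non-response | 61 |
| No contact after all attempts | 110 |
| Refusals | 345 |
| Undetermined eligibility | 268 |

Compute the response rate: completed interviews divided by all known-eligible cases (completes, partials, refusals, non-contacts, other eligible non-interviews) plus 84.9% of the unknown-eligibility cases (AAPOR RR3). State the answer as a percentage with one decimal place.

48.6%

Num: 793
Determined eligible: 793 + 95 + 345 + 110 + 61 = 1404
Eligible share of unknowns: 0.8490 × 268 = 227.53
Base: 1404 + 227.53 = 1631.53
RR3 = 793 / 1631.53 = 0.4860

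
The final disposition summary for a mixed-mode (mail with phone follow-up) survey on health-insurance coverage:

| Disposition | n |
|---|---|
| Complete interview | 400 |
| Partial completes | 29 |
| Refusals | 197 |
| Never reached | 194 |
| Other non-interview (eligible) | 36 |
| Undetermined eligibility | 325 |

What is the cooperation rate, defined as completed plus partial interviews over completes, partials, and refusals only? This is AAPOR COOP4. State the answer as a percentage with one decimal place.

Numerator → 400 + 29 = 429
Base → 400 + 29 + 197 = 626
COOP4 = 429 / 626 = 0.6853

68.5%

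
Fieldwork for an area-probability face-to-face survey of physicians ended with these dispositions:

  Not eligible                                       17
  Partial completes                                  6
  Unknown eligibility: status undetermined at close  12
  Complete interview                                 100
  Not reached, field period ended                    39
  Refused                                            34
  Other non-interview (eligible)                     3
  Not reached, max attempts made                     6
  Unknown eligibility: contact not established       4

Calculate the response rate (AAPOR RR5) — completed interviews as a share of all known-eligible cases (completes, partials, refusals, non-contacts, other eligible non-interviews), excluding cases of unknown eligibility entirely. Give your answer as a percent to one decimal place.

53.2%

No contact after all attempts = 39 + 6 = 45
Unknown if eligible = 4 + 12 = 16
Top = 100
Denom = 100 + 6 + 34 + 45 + 3 = 188
RR5 = 100 / 188 = 0.5319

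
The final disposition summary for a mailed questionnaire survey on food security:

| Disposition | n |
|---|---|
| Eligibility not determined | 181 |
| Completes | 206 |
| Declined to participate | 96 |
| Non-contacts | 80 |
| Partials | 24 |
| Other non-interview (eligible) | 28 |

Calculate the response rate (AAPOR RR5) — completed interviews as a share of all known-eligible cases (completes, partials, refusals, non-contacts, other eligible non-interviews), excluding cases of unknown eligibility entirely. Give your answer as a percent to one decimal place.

47.5%

Top = 206
Denominator = 206 + 24 + 96 + 80 + 28 = 434
RR5 = 206 / 434 = 0.4747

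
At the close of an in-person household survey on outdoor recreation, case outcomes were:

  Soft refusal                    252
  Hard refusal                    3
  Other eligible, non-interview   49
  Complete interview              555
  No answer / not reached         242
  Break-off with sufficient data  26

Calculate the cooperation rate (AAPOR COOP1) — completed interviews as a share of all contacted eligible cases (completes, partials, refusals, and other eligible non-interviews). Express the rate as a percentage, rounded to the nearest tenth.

62.7%

Refusal or break-off = 3 + 252 = 255
Top: 555
Denom: 555 + 26 + 255 + 49 = 885
COOP1 = 555 / 885 = 0.6271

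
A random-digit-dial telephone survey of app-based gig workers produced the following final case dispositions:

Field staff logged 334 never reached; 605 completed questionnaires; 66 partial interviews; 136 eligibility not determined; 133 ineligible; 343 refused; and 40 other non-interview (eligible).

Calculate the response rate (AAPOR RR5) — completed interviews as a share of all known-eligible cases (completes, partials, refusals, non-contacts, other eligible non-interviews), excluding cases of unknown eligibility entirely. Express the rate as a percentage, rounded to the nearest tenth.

Num = 605
Base = 605 + 66 + 343 + 334 + 40 = 1388
RR5 = 605 / 1388 = 0.4359

43.6%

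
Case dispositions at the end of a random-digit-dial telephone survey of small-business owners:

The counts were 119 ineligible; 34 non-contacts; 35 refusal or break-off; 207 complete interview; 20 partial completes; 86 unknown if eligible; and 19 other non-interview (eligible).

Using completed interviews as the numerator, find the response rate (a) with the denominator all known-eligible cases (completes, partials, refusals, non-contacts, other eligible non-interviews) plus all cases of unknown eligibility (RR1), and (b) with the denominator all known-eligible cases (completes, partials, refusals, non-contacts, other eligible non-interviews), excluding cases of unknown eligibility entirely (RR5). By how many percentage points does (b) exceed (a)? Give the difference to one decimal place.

14.1

Numerator: 207
Denom: 207 + 20 + 35 + 34 + 19 + 86 = 401
RR1 = 207 / 401 = 0.5162
Denom: 207 + 20 + 35 + 34 + 19 = 315
RR5 = 207 / 315 = 0.6571
Difference = 65.71 − 51.62 = 14.09 percentage points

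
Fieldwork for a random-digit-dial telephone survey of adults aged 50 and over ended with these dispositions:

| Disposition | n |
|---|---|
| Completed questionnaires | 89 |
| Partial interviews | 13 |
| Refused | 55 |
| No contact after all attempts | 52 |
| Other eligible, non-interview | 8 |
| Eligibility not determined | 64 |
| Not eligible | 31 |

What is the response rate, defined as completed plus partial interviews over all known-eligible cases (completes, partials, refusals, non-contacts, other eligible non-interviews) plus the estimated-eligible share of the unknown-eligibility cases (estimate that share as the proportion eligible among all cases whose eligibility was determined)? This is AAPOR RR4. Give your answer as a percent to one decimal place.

Top = 89 + 13 = 102
Known eligible = 89 + 13 + 55 + 52 + 8 = 217
e = 217 / (217 + 31) = 217 / 248 = 0.8750
e × U = 0.8750 × 64 = 56.00
Denom = 217 + 56.00 = 273.00
RR4 = 102 / 273.00 = 0.3736

37.4%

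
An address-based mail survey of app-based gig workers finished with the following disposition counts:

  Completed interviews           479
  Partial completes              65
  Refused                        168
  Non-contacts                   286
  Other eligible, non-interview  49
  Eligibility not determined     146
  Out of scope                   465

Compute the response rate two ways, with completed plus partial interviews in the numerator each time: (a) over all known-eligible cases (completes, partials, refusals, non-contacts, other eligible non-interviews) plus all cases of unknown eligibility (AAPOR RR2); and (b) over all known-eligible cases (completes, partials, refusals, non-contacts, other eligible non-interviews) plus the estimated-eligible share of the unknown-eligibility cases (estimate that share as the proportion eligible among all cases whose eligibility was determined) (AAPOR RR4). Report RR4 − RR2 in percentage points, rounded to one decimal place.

Top = 479 + 65 = 544
Denom = 479 + 65 + 168 + 286 + 49 + 146 = 1193
RR2 = 544 / 1193 = 0.4560
Eligible (known) = 479 + 65 + 168 + 286 + 49 = 1047
e = 1047 / (1047 + 465) = 1047 / 1512 = 0.6925
Eligible share of unknowns = 0.6925 × 146 = 101.11
Denom = 1047 + 101.11 = 1148.11
RR4 = 544 / 1148.11 = 0.4738
Difference = 47.38 − 45.60 = 1.78 percentage points

1.8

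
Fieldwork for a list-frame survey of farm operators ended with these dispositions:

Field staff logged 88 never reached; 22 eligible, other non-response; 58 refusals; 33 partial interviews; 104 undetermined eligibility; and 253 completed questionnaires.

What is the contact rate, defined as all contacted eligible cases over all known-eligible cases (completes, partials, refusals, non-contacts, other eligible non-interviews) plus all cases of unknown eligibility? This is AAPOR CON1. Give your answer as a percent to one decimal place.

65.6%

Top: 253 + 33 + 58 + 22 = 366
Base: 253 + 33 + 58 + 88 + 22 + 104 = 558
CON1 = 366 / 558 = 0.6559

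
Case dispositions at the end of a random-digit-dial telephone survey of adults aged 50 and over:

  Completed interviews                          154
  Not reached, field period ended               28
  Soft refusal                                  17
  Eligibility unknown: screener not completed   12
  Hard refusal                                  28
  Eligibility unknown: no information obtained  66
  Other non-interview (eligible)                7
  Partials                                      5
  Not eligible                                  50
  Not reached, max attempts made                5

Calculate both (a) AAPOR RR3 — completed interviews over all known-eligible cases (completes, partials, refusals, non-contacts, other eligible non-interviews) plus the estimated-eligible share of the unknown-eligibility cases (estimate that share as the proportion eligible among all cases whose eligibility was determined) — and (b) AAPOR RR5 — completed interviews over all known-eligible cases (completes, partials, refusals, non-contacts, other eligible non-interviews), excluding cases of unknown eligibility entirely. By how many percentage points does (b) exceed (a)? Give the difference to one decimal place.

13.2

Refusals = 28 + 17 = 45
Never reached = 28 + 5 = 33
Unknown eligibility = 12 + 66 = 78
Top → 154
Known eligible → 154 + 5 + 45 + 33 + 7 = 244
e = 244 / (244 + 50) = 244 / 294 = 0.8299
e × U → 0.8299 × 78 = 64.73
Base → 244 + 64.73 = 308.73
RR3 = 154 / 308.73 = 0.4988
Base → 154 + 5 + 45 + 33 + 7 = 244
RR5 = 154 / 244 = 0.6311
Difference = 63.11 − 49.88 = 13.23 percentage points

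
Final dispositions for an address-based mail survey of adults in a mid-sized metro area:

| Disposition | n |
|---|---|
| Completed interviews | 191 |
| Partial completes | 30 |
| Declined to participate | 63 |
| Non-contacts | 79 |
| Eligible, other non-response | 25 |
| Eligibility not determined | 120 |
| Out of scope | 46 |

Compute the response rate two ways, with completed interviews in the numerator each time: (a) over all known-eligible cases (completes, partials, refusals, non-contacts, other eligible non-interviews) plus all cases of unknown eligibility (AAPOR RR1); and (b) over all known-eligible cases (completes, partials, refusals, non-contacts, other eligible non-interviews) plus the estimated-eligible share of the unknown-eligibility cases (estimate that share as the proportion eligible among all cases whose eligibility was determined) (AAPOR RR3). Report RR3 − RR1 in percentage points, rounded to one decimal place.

1.0

Numerator = 191
Denom = 191 + 30 + 63 + 79 + 25 + 120 = 508
RR1 = 191 / 508 = 0.3760
Known eligible = 191 + 30 + 63 + 79 + 25 = 388
e = 388 / (388 + 46) = 388 / 434 = 0.8940
e × U = 0.8940 × 120 = 107.28
Denom = 388 + 107.28 = 495.28
RR3 = 191 / 495.28 = 0.3856
Difference = 38.56 − 37.60 = 0.96 percentage points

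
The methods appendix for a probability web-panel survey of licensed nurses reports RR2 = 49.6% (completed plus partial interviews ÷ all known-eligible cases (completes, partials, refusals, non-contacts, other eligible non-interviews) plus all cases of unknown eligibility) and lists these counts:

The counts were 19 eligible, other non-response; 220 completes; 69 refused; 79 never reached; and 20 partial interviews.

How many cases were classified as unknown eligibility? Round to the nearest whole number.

77

Num → 220 + 20 = 240
RR2 = 240 / D = 0.496
D = 240 / 0.496 = 483.9
Rest of base = 407
unknown eligibility = 483.9 − 407 ≈ 77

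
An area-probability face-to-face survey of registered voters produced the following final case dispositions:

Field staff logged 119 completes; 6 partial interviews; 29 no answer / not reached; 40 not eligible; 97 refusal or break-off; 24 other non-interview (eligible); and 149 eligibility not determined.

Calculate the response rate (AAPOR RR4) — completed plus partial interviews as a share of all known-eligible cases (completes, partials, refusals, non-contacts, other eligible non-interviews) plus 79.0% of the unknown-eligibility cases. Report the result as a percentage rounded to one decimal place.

31.8%

Top = 119 + 6 = 125
Known eligible = 119 + 6 + 97 + 29 + 24 = 275
e × U = 0.7900 × 149 = 117.71
Denominator = 275 + 117.71 = 392.71
RR4 = 125 / 392.71 = 0.3183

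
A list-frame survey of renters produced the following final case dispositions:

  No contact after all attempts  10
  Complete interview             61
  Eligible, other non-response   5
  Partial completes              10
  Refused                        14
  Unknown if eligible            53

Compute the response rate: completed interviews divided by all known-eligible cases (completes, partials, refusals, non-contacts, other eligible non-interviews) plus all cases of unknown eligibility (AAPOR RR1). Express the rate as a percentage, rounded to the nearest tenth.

Numerator → 61
Denom → 61 + 10 + 14 + 10 + 5 + 53 = 153
RR1 = 61 / 153 = 0.3987

39.9%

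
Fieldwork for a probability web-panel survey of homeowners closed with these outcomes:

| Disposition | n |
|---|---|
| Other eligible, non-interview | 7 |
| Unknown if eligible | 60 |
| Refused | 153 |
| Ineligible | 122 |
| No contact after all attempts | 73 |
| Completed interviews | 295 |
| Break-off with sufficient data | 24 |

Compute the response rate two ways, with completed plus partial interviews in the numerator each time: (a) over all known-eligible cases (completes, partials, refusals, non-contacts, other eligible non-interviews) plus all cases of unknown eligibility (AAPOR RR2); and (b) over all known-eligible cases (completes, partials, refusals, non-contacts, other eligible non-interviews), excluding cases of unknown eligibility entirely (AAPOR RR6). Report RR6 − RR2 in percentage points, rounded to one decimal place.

Num: 295 + 24 = 319
Denominator: 295 + 24 + 153 + 73 + 7 + 60 = 612
RR2 = 319 / 612 = 0.5212
Denominator: 295 + 24 + 153 + 73 + 7 = 552
RR6 = 319 / 552 = 0.5779
Difference = 57.79 − 52.12 = 5.67 percentage points

5.7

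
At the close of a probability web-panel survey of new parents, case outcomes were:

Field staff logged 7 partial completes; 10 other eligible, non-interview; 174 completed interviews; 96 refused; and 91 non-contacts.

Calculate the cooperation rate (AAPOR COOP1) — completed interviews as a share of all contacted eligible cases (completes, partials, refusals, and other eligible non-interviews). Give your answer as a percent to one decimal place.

Top = 174
Base = 174 + 7 + 96 + 10 = 287
COOP1 = 174 / 287 = 0.6063

60.6%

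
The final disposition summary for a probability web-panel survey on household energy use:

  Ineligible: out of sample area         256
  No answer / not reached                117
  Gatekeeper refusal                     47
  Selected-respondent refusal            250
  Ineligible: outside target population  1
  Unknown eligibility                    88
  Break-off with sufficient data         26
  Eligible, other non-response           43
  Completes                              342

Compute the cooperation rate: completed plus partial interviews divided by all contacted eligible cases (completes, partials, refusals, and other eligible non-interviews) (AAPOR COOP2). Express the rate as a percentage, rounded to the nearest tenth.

Refusals = 47 + 250 = 297
Screened out, ineligible = 1 + 256 = 257
Numerator = 342 + 26 = 368
Denominator = 342 + 26 + 297 + 43 = 708
COOP2 = 368 / 708 = 0.5198

52.0%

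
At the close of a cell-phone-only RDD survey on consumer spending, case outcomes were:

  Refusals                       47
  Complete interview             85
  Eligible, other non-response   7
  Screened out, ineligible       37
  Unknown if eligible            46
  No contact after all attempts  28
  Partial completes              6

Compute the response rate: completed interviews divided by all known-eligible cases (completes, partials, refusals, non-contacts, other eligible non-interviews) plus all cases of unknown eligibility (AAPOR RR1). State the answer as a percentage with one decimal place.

38.8%

Numerator = 85
Denominator = 85 + 6 + 47 + 28 + 7 + 46 = 219
RR1 = 85 / 219 = 0.3881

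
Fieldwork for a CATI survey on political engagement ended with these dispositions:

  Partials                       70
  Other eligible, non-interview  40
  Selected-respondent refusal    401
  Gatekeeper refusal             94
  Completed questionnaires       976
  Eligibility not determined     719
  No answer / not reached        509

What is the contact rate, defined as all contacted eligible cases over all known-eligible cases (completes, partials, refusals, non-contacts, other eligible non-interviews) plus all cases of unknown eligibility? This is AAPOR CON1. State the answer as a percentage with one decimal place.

56.3%

Refusals = 94 + 401 = 495
Num → 976 + 70 + 495 + 40 = 1581
Denominator → 976 + 70 + 495 + 509 + 40 + 719 = 2809
CON1 = 1581 / 2809 = 0.5628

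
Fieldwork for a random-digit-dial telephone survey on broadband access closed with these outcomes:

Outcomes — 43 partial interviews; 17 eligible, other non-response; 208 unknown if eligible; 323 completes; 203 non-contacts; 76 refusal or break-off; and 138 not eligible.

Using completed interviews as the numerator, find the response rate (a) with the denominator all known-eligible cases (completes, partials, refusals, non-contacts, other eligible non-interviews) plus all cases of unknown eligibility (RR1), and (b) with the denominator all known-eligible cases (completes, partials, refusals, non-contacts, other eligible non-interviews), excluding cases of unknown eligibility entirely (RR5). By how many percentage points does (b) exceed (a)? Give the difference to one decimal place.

11.7

Top → 323
Denom → 323 + 43 + 76 + 203 + 17 + 208 = 870
RR1 = 323 / 870 = 0.3713
Denom → 323 + 43 + 76 + 203 + 17 = 662
RR5 = 323 / 662 = 0.4879
Difference = 48.79 − 37.13 = 11.66 percentage points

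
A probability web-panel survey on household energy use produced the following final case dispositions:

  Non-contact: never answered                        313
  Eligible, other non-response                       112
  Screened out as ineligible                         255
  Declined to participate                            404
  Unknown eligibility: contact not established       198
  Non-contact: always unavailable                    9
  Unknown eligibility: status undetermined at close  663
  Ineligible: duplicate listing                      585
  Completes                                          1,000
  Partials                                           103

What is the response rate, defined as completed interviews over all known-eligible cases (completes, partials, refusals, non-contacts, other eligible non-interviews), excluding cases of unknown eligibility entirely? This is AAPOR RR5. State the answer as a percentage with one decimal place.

Non-contacts = 313 + 9 = 322
Unknown if eligible = 198 + 663 = 861
Screened out, ineligible = 255 + 585 = 840
Num: 1000
Base: 1000 + 103 + 404 + 322 + 112 = 1941
RR5 = 1000 / 1941 = 0.5152

51.5%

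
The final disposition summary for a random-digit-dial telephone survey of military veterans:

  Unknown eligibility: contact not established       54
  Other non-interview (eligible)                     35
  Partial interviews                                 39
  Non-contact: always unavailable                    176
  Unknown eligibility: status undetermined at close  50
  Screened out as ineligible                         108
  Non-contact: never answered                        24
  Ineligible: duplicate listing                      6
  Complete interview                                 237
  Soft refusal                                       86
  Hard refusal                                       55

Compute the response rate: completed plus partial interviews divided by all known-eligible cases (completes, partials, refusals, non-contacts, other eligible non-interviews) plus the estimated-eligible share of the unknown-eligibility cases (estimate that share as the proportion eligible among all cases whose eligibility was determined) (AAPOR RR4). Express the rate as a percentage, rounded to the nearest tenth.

37.3%

Refused = 55 + 86 = 141
Non-contacts = 24 + 176 = 200
Unknown if eligible = 54 + 50 = 104
Ineligible = 108 + 6 = 114
Numerator → 237 + 39 = 276
Determined eligible → 237 + 39 + 141 + 200 + 35 = 652
e = 652 / (652 + 114) = 652 / 766 = 0.8512
Eligible share of unknowns → 0.8512 × 104 = 88.52
Base → 652 + 88.52 = 740.52
RR4 = 276 / 740.52 = 0.3727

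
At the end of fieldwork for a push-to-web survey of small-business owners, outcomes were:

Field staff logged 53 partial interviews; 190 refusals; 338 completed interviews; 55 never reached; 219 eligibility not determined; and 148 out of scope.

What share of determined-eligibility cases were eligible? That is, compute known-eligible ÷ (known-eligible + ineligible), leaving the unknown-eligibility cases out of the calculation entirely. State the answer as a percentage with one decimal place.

81.1%

Eligible (known) = 338 + 53 + 190 + 55 = 636
e = 636 / (636 + 148) = 636 / 784 = 0.8112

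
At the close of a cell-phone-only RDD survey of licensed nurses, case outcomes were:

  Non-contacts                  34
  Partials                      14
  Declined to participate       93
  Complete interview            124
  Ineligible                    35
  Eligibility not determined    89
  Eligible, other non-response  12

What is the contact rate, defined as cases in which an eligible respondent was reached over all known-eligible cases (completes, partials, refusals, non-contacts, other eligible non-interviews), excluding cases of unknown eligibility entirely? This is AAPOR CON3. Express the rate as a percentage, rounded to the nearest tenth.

Top → 124 + 14 + 93 + 12 = 243
Denominator → 124 + 14 + 93 + 34 + 12 = 277
CON3 = 243 / 277 = 0.8773

87.7%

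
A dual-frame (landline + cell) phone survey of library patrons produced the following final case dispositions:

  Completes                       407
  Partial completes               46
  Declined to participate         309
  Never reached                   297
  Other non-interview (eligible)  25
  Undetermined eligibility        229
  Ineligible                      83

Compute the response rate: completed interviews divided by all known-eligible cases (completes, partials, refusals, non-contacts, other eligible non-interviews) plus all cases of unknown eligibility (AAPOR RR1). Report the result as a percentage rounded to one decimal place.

31.0%

Numerator = 407
Denom = 407 + 46 + 309 + 297 + 25 + 229 = 1313
RR1 = 407 / 1313 = 0.3100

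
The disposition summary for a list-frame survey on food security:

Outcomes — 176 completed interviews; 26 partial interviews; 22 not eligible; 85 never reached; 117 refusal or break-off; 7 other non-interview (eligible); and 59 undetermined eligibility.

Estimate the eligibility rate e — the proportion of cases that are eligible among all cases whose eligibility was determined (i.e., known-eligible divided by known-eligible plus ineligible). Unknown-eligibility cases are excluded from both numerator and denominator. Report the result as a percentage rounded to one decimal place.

Eligible (known) = 176 + 26 + 117 + 85 + 7 = 411
e = 411 / (411 + 22) = 411 / 433 = 0.9492

94.9%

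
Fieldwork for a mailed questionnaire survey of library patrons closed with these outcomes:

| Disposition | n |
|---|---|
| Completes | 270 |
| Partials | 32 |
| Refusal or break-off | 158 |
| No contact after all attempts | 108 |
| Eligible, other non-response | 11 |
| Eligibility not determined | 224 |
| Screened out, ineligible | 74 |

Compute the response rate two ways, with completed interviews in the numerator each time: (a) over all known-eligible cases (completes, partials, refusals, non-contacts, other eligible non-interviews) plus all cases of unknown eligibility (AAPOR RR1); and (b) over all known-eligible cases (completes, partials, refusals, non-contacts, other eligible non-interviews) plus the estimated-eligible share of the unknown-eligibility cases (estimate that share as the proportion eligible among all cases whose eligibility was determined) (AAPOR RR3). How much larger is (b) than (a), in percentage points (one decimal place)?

1.1

Top: 270
Base: 270 + 32 + 158 + 108 + 11 + 224 = 803
RR1 = 270 / 803 = 0.3362
Determined eligible: 270 + 32 + 158 + 108 + 11 = 579
e = 579 / (579 + 74) = 579 / 653 = 0.8867
Estimated eligible among unknowns: 0.8867 × 224 = 198.62
Base: 579 + 198.62 = 777.62
RR3 = 270 / 777.62 = 0.3472
Difference = 34.72 − 33.62 = 1.10 percentage points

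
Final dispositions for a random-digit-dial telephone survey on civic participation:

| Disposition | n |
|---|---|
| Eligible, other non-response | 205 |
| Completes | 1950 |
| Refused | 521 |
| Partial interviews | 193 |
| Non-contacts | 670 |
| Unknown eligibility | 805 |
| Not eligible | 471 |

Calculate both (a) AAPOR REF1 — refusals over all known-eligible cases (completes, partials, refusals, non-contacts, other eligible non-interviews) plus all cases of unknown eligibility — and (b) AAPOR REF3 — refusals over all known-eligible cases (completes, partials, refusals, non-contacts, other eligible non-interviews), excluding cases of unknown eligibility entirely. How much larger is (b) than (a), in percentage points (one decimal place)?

2.7

Numerator → 521
Denominator → 1950 + 193 + 521 + 670 + 205 + 805 = 4344
REF1 = 521 / 4344 = 0.1199
Denominator → 1950 + 193 + 521 + 670 + 205 = 3539
REF3 = 521 / 3539 = 0.1472
Difference = 14.72 − 11.99 = 2.73 percentage points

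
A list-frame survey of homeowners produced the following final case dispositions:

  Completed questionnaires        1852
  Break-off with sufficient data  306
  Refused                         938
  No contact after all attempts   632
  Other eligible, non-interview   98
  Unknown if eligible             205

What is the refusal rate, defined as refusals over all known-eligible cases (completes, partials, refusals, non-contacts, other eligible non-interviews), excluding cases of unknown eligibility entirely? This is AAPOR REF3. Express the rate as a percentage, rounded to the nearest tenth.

Numerator = 938
Denominator = 1852 + 306 + 938 + 632 + 98 = 3826
REF3 = 938 / 3826 = 0.2452

24.5%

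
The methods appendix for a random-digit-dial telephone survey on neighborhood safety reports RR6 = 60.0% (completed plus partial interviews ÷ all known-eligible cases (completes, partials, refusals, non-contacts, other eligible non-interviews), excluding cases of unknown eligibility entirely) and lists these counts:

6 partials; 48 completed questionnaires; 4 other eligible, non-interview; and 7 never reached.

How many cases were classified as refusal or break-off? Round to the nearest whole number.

Numerator → 48 + 6 = 54
RR6 = 54 / D = 0.600
D = 54 / 0.600 = 90.0
Rest of base = 65
refusal or break-off = 90.0 − 65 ≈ 25

25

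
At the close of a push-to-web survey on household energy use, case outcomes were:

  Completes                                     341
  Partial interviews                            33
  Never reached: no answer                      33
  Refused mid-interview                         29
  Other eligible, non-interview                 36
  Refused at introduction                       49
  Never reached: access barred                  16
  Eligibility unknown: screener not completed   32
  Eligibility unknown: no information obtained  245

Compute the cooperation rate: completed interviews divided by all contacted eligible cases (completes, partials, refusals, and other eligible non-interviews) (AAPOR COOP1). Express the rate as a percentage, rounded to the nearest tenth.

69.9%

Refused = 49 + 29 = 78
Non-contacts = 33 + 16 = 49
Undetermined eligibility = 32 + 245 = 277
Num: 341
Denom: 341 + 33 + 78 + 36 = 488
COOP1 = 341 / 488 = 0.6988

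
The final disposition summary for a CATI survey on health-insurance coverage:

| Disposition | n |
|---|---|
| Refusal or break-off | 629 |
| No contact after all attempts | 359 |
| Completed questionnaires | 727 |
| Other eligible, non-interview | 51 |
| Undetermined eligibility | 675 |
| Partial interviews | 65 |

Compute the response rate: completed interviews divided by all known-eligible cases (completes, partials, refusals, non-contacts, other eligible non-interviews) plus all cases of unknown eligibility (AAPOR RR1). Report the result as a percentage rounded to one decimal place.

29.0%

Numerator: 727
Denominator: 727 + 65 + 629 + 359 + 51 + 675 = 2506
RR1 = 727 / 2506 = 0.2901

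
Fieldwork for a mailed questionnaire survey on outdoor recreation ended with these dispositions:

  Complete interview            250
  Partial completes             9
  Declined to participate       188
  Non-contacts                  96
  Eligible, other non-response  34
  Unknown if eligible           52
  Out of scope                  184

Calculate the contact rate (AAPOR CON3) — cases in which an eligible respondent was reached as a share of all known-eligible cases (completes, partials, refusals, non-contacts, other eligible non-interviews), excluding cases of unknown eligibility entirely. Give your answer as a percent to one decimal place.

83.4%

Num: 250 + 9 + 188 + 34 = 481
Denominator: 250 + 9 + 188 + 96 + 34 = 577
CON3 = 481 / 577 = 0.8336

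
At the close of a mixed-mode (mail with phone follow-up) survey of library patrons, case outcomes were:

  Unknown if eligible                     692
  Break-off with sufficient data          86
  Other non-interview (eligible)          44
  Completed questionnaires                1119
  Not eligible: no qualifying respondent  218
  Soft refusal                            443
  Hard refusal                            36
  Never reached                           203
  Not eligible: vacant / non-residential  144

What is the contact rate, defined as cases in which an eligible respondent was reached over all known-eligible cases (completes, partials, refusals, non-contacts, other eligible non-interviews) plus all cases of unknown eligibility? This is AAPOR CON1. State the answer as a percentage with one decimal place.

65.9%

Refusals = 36 + 443 = 479
Out of scope = 218 + 144 = 362
Top → 1119 + 86 + 479 + 44 = 1728
Base → 1119 + 86 + 479 + 203 + 44 + 692 = 2623
CON1 = 1728 / 2623 = 0.6588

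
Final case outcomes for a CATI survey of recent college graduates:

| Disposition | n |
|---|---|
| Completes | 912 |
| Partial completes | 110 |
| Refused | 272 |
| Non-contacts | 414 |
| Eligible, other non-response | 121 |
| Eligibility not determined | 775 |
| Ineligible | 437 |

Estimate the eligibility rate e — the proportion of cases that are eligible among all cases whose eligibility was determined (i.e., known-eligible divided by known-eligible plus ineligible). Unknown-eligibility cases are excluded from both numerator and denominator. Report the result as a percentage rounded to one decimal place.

Determined eligible → 912 + 110 + 272 + 414 + 121 = 1829
e = 1829 / (1829 + 437) = 1829 / 2266 = 0.8071

80.7%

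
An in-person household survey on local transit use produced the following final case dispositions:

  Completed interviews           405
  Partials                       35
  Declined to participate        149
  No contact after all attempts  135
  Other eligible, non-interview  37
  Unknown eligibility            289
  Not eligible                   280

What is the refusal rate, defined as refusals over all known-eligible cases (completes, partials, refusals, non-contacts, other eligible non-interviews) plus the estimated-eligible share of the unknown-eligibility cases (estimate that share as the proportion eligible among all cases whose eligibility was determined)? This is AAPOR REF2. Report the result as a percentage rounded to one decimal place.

15.3%

Num = 149
Determined eligible = 405 + 35 + 149 + 135 + 37 = 761
e = 761 / (761 + 280) = 761 / 1041 = 0.7310
Eligible share of unknowns = 0.7310 × 289 = 211.26
Denominator = 761 + 211.26 = 972.26
REF2 = 149 / 972.26 = 0.1533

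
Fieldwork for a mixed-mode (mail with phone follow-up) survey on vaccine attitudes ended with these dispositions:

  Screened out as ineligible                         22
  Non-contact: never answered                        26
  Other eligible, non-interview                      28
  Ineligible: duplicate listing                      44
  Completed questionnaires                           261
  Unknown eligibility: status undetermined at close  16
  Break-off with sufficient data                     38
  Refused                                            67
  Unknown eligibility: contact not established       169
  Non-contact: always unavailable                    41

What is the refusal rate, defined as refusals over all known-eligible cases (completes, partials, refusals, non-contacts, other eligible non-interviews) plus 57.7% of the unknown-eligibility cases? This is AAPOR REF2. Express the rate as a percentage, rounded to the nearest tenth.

Non-contacts = 26 + 41 = 67
Eligibility not determined = 169 + 16 = 185
Ineligible = 22 + 44 = 66
Top: 67
Eligible (known): 261 + 38 + 67 + 67 + 28 = 461
e × U: 0.5770 × 185 = 106.74
Base: 461 + 106.74 = 567.74
REF2 = 67 / 567.74 = 0.1180

11.8%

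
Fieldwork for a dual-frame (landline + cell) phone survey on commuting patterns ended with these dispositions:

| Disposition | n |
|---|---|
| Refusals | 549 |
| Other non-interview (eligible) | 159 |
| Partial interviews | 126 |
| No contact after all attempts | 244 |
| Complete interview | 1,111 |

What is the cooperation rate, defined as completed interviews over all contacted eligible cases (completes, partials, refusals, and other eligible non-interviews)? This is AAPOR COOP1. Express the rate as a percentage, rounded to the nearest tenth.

Top: 1111
Denominator: 1111 + 126 + 549 + 159 = 1945
COOP1 = 1111 / 1945 = 0.5712

57.1%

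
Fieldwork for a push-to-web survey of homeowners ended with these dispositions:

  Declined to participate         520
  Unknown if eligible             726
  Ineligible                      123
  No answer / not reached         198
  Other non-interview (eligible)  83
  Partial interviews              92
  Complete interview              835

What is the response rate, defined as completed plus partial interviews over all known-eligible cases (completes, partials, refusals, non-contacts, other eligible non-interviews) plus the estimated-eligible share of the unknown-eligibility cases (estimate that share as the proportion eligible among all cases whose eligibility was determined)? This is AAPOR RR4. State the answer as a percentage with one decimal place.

38.5%

Num: 835 + 92 = 927
Determined eligible: 835 + 92 + 520 + 198 + 83 = 1728
e = 1728 / (1728 + 123) = 1728 / 1851 = 0.9335
e × U: 0.9335 × 726 = 677.72
Base: 1728 + 677.72 = 2405.72
RR4 = 927 / 2405.72 = 0.3853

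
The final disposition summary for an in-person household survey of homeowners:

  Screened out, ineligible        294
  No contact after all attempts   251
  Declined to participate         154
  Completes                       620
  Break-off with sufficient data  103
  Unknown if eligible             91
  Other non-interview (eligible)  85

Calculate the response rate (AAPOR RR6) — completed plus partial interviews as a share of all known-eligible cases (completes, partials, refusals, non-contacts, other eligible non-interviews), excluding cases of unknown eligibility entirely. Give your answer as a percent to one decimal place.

Top: 620 + 103 = 723
Denominator: 620 + 103 + 154 + 251 + 85 = 1213
RR6 = 723 / 1213 = 0.5960

59.6%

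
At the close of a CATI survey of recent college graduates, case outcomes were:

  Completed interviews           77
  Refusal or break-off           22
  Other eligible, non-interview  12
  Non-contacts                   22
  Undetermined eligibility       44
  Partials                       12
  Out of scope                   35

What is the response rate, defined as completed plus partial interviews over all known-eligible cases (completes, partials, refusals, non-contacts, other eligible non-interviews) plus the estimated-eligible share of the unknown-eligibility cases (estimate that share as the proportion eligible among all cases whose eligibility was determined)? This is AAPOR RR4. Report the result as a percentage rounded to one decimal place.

Numerator: 77 + 12 = 89
Determined eligible: 77 + 12 + 22 + 22 + 12 = 145
e = 145 / (145 + 35) = 145 / 180 = 0.8056
Estimated eligible among unknowns: 0.8056 × 44 = 35.45
Base: 145 + 35.45 = 180.45
RR4 = 89 / 180.45 = 0.4932

49.3%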